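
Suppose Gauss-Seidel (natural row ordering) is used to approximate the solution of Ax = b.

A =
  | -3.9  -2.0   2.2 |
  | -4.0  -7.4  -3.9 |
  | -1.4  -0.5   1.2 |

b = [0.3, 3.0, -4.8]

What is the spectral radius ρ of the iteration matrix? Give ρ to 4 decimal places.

0.9283

Write A = D+L+U with D = diag(-3.9, -7.4, 1.2).
T_GS = -(D+L)⁻¹U: row 0 first, T[0,2] = -(2.2)/(-3.9) = +0.5641; later rows by forward substitution.
  T[0,:] = [+0.0000 -0.5128 +0.5641]
  T[1,:] = [+0.0000 +0.2772 -0.8319]
  T[2,:] = [+0.0000 -0.4828 +0.3115]
|eigenvalues of T|: 0.9283, 0.3397, 0.0000.
ρ = 0.9283; 0.9283 < 1 ⇒ converges.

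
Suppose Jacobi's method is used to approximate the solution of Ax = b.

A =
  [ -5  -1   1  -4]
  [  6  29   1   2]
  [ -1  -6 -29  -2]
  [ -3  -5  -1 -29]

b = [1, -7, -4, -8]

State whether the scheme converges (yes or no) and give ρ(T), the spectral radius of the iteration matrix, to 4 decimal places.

Diagonal D = diag(-5, 29, -29, -29); L, U strict lower/upper.
Jacobi: T = -D⁻¹(L+U), T[3,0] = -(-3)/(-29) = -0.1034; T[3,3] = 0.
  T[0,:] = [+0.0000  -0.2000  +0.2000  -0.8000]
  T[1,:] = [-0.2069  +0.0000  -0.0345  -0.0690]
  T[2,:] = [-0.0345  -0.2069  +0.0000  -0.0690]
  T[3,:] = [-0.1034  -0.1724  -0.0345  +0.0000]
moduli |λ_i(T)| = 0.4352, 0.2246, 0.2246, 0.0007.
ρ(T) = max|λ| = 0.4352; 0.4352 < 1, so it converges for any x₀.

yes, ρ = 0.4352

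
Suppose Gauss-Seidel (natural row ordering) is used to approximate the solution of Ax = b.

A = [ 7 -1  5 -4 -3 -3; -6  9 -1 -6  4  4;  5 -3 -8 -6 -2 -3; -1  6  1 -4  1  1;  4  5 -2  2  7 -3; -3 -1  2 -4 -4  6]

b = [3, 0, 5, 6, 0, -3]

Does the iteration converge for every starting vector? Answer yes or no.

Write A = D+L+U with D = diag(7, 9, -8, -4, 7, 6).
T_GS = -(D+L)⁻¹U: row 0 first, T[0,4] = -(-3)/(7) = +0.4286; later rows by forward substitution.
  T[0,:] = [+0.0000  +0.1429  -0.7143  +0.5714  +0.4286  +0.4286]
  T[1,:] = [+0.0000  +0.0952  -0.3651  +1.0476  -0.1587  -0.1587]
  T[2,:] = [+0.0000  +0.0536  -0.3095  -0.7857  +0.0774  -0.0476]
  T[3,:] = [+0.0000  +0.1205  -0.4464  +1.2321  -0.0759  -0.1071]
  T[4,:] = [+0.0000  -0.1688  +0.7080  -1.6514  -0.0877  +0.3141]
  T[5,:] = [+0.0000  +0.0373  -0.1404  +0.4427  +0.0530  +0.3416]
|eigenvalues of T|: 1.5892, 0.5471, 0.4050, 0.1643, 0.0110, 0.0000.
spectral radius ρ = 1.5892; 1.5892 > 1, so it fails to converge.

no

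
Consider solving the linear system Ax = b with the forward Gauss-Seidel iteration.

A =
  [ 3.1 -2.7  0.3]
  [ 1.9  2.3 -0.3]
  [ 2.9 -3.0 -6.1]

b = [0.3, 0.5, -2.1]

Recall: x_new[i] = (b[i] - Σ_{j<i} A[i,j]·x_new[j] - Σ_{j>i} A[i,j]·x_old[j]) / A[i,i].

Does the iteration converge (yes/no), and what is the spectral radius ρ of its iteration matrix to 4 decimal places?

Diagonal D = diag(3.1, 2.3, -6.1); L, U strict lower/upper.
Gauss-Seidel: T = -(D+L)⁻¹U, row 0 first, T[0,1] = -(-2.7)/(3.1) = +0.8710; later rows by forward substitution.
  T[0,:] = [+0.0000  +0.8710  -0.0968]
  T[1,:] = [+0.0000  -0.7195  +0.2104]
  T[2,:] = [+0.0000  +0.7679  -0.1495]
eigenvalue magnitudes: 0.9272, 0.0582, 0.0000.
ρ = 0.9272; 0.9272 < 1: convergent.

yes, ρ = 0.9272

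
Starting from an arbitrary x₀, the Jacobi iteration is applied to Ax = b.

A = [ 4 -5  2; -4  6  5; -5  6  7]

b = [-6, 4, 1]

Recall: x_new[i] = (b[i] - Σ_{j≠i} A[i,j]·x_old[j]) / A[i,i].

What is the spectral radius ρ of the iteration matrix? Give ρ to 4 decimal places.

Split A = D + L + U, D = diag(4, 6, 7).
Jacobi T = -D⁻¹(L+U): T[0,1] = -(-5)/(4) = +1.2500; T[0,0] = 0.
  T[0,:] = [+0.0000  +1.2500  -0.5000]
  T[1,:] = [+0.6667  +0.0000  -0.8333]
  T[2,:] = [+0.7143  -0.8571  +0.0000]
|eigenvalues of T|: 1.2481, 0.7730, 0.4751.
ρ = 1.2481; 1.2481 > 1: divergent.

1.2481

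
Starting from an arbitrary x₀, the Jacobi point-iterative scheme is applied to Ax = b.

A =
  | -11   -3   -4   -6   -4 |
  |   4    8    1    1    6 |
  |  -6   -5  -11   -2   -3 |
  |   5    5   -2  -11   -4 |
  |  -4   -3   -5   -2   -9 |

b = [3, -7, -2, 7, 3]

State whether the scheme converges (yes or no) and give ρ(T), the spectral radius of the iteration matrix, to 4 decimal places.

Diagonal D = diag(-11, 8, -11, -11, -9); L, U strict lower/upper.
Jacobi: T = -D⁻¹(L+U), T[1,0] = -(4)/(8) = -0.5000; T[1,1] = 0.
  T[0,:] = [+0.0000 -0.2727 -0.3636 -0.5455 -0.3636]
  T[1,:] = [-0.5000 +0.0000 -0.1250 -0.1250 -0.7500]
  T[2,:] = [-0.5455 -0.4545 +0.0000 -0.1818 -0.2727]
  T[3,:] = [+0.4545 +0.4545 -0.1818 +0.0000 -0.3636]
  T[4,:] = [-0.4444 -0.3333 -0.5556 -0.2222 +0.0000]
|roots of det(T-λI)|: 1.1603, 0.3819, 0.3819, 0.3185, 0.3185.
ρ(T) = max|λ| = 1.1603; 1.1603 > 1: divergent.

no, ρ = 1.1603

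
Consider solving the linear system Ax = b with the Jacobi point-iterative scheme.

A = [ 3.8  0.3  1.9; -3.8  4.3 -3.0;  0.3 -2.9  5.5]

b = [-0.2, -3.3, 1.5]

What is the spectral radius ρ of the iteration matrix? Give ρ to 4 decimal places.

0.7861

Write A = D+L+U with D = diag(3.8, 4.3, 5.5).
Jacobi T = -D⁻¹(L+U): T[0,1] = -(0.3)/(3.8) = -0.0789; T[0,0] = 0.
  T[0,:] = [+0.0000 -0.0789 -0.5000]
  T[1,:] = [+0.8837 +0.0000 +0.6977]
  T[2,:] = [-0.0545 +0.5273 +0.0000]
|roots of det(T-λI)|: 0.7861, 0.5409, 0.5409.
ρ = 0.7861; 0.7861 < 1, so it converges for any x₀.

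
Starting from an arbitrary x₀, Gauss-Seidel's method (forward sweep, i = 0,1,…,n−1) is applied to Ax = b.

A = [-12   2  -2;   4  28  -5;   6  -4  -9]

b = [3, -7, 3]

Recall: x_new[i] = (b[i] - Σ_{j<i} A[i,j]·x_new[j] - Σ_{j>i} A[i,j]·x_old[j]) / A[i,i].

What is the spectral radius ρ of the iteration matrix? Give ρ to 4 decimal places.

0.2927

A = D + L + U where D = diag(-12, 28, -9).
T_GS = -(D+L)⁻¹U: row 0 first, T[0,1] = -(2)/(-12) = +0.1667; later rows by forward substitution.
  T[0,:] = [+0.0000 +0.1667 -0.1667]
  T[1,:] = [+0.0000 -0.0238 +0.2024]
  T[2,:] = [+0.0000 +0.1217 -0.2011]
|λ(T)| sorted: 0.2927, 0.0678, 0.0000.
ρ = 0.2927; 0.2927 < 1: convergent.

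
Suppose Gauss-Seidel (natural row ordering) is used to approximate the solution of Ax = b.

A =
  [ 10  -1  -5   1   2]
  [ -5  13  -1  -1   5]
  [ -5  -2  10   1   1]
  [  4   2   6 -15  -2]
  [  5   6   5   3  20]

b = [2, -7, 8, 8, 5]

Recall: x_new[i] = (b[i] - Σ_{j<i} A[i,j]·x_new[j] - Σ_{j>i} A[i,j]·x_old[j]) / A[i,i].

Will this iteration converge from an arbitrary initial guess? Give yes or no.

Let D = diag(10, 13, 10, -15, 20); L, U the strict triangles.
Gauss-Seidel: T = -(D+L)⁻¹U, row 0 first, T[0,1] = -(-1)/(10) = +0.1000; later rows by forward substitution.
  T[0,:] = [+0.0000  +0.1000  +0.5000  -0.1000  -0.2000]
  T[1,:] = [+0.0000  +0.0385  +0.2692  +0.0385  -0.4615]
  T[2,:] = [+0.0000  +0.0577  +0.3038  -0.1423  -0.2923]
  T[3,:] = [+0.0000  +0.0549  +0.2908  -0.0785  -0.3651]
  T[4,:] = [+0.0000  -0.0592  -0.3253  +0.0608  +0.3163]
|roots of det(T-λI)|: 0.5890, 0.0569, 0.0507, 0.0151, 0.0000.
spectral radius ρ = 0.5890; 0.5890 < 1 ⇒ converges.

yes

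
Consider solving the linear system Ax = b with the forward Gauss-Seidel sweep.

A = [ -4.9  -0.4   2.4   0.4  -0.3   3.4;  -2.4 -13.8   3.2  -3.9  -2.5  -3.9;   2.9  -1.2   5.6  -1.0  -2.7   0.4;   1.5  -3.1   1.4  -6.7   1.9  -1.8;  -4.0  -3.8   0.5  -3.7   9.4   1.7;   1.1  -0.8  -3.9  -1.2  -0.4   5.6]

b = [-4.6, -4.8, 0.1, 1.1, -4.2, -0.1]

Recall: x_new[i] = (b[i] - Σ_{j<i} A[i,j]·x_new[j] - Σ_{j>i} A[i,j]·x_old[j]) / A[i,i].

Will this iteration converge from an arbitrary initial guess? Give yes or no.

yes

Diagonal D = diag(-4.9, -13.8, 5.6, -6.7, 9.4, 5.6); L, U strict lower/upper.
T_GS = -(D+L)⁻¹U: row 0 first, T[0,4] = -(-0.3)/(-4.9) = -0.0612; later rows by forward substitution.
  T[0,:] = [+0.0000 -0.0816 +0.4898 +0.0816 -0.0612 +0.6939]
  T[1,:] = [+0.0000 +0.0142 +0.1467 -0.2968 -0.1705 -0.4033]
  T[2,:] = [+0.0000 +0.0453 -0.2222 +0.0727 +0.4773 -0.5172]
  T[3,:] = [+0.0000 -0.0154 -0.0047 +0.1708 +0.4485 -0.0348]
  T[4,:] = [+0.0000 -0.0375 +0.2777 -0.0219 +0.0562 -0.0348]
  T[5,:] = [+0.0000 +0.0437 -0.2112 +0.0272 +0.4202 -0.5640]
|eigenvalues of T|: 0.8516, 0.3289, 0.0565, 0.0565, 0.0381, 0.0000.
ρ = 0.8516; 0.8516 < 1, so it converges for any x₀.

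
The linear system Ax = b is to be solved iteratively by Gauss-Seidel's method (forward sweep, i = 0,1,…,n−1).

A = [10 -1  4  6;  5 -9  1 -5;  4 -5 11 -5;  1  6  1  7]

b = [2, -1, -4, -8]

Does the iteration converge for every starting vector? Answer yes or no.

Split A = D + L + U, D = diag(10, -9, 11, 7).
GS T = -(D+L)⁻¹U: row 0 first, T[0,2] = -(4)/(10) = -0.4000; later rows by forward substitution.
  T[0,:] = [+0.0000  +0.1000  -0.4000  -0.6000]
  T[1,:] = [+0.0000  +0.0556  -0.1111  -0.8889]
  T[2,:] = [+0.0000  -0.0111  +0.0949  +0.2687]
  T[3,:] = [+0.0000  -0.0603  +0.1388  +0.8092]
eigenvalue magnitudes: 0.9210, 0.0534, 0.0147, 0.0000.
ρ(T) = max|λ| = 0.9210; 0.9210 < 1: convergent.

yes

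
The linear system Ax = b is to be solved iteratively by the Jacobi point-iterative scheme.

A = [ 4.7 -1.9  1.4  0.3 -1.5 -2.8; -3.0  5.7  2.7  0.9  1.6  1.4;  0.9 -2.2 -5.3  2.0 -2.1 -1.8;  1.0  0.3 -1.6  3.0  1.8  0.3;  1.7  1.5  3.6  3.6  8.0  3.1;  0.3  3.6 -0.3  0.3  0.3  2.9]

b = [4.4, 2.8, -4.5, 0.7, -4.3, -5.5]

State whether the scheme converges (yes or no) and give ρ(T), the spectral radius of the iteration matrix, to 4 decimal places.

Diagonal D = diag(4.7, 5.7, -5.3, 3, 8, 2.9); L, U strict lower/upper.
Jacobi: T = -D⁻¹(L+U), T[1,5] = -(1.4)/(5.7) = -0.2456; T[1,1] = 0.
  T[0,:] = [+0.0000 +0.4043 -0.2979 -0.0638 +0.3191 +0.5957]
  T[1,:] = [+0.5263 +0.0000 -0.4737 -0.1579 -0.2807 -0.2456]
  T[2,:] = [+0.1698 -0.4151 +0.0000 +0.3774 -0.3962 -0.3396]
  T[3,:] = [-0.3333 -0.1000 +0.5333 +0.0000 -0.6000 -0.1000]
  T[4,:] = [-0.2125 -0.1875 -0.4500 -0.4500 +0.0000 -0.3875]
  T[5,:] = [-0.1034 -1.2414 +0.1034 -0.1034 -0.1034 +0.0000]
eigenvalue magnitudes: 1.2102, 0.9797, 0.7203, 0.7203, 0.3968, 0.3968.
ρ(T) = max|λ| = 1.2102; 1.2102 > 1 ⇒ diverges.

no, ρ = 1.2102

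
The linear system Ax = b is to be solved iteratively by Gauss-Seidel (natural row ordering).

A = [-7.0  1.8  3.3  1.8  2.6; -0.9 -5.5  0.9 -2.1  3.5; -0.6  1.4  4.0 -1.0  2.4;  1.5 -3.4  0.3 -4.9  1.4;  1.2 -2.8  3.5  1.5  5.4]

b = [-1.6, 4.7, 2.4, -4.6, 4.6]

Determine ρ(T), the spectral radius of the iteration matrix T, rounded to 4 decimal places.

0.8248

Let D = diag(-7, -5.5, 4, -4.9, 5.4); L, U the strict triangles.
Gauss-Seidel: T = -(D+L)⁻¹U, row 0 first, T[0,1] = -(1.8)/(-7) = +0.2571; later rows by forward substitution.
  T[0,:] = [+0.0000  +0.2571  +0.4714  +0.2571  +0.3714]
  T[1,:] = [+0.0000  -0.0421  +0.0865  -0.4239  +0.5756]
  T[2,:] = [+0.0000  +0.0533  +0.0404  +0.4369  -0.7457]
  T[3,:] = [+0.0000  +0.1112  +0.0868  +0.3996  -0.0456]
  T[4,:] = [+0.0000  -0.1444  -0.1102  -0.6711  +0.7119]
moduli |λ_i(T)| = 0.8248, 0.2028, 0.0632, 0.0632, 0.0000.
ρ = 0.8248; 0.8248 < 1 ⇒ converges.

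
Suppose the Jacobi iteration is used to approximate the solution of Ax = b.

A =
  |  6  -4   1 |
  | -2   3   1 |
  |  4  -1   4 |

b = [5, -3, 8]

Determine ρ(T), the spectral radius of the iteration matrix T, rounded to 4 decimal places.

Let D = diag(6, 3, 4); L, U the strict triangles.
T_J = -D⁻¹(L+U): T[2,0] = -(4)/(4) = -1.0000; T[2,2] = 0.
  T[0,:] = [+0.0000, +0.6667, -0.1667]
  T[1,:] = [+0.6667, +0.0000, -0.3333]
  T[2,:] = [-1.0000, +0.2500, +0.0000]
|λ(T)| sorted: 0.8672, 0.4735, 0.4735.
ρ(T) = max|λ| = 0.8672; 0.8672 < 1, so it converges for any x₀.

0.8672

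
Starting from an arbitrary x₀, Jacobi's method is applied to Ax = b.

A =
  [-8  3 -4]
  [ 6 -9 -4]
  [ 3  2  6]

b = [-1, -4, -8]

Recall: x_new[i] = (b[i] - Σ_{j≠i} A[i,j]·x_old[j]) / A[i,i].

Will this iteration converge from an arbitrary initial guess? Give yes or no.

yes

Diagonal D = diag(-8, -9, 6); L, U strict lower/upper.
Jacobi T = -D⁻¹(L+U): T[1,2] = -(-4)/(-9) = -0.4444; T[1,1] = 0.
  T[0,:] = [+0.0000  +0.3750  -0.5000]
  T[1,:] = [+0.6667  +0.0000  -0.4444]
  T[2,:] = [-0.5000  -0.3333  +0.0000]
eigenvalue magnitudes: 0.9263, 0.5310, 0.3953.
ρ(T) = max|λ| = 0.9263; 0.9263 < 1 ⇒ converges.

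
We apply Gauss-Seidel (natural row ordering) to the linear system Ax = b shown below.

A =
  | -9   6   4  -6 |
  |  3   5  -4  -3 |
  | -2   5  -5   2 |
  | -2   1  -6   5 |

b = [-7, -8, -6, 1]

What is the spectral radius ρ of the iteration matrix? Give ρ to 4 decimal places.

Split A = D + L + U, D = diag(-9, 5, -5, 5).
GS T = -(D+L)⁻¹U: row 0 first, T[0,2] = -(4)/(-9) = +0.4444; later rows by forward substitution.
  T[0,:] = [+0.0000 +0.6667 +0.4444 -0.6667]
  T[1,:] = [+0.0000 -0.4000 +0.5333 +1.0000]
  T[2,:] = [+0.0000 -0.6667 +0.3556 +1.6667]
  T[3,:] = [+0.0000 -0.4533 +0.4978 +1.5333]
|λ(T)| sorted: 1.6592, 0.2268, 0.2268, 0.0000.
ρ(T) = max|λ| = 1.6592; 1.6592 > 1: divergent.

1.6592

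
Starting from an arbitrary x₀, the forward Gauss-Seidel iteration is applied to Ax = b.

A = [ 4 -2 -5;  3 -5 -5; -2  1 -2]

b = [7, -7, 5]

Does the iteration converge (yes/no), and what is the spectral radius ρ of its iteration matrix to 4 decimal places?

no, ρ = 1.4257

Write A = D+L+U with D = diag(4, -5, -2).
GS T = -(D+L)⁻¹U: row 0 first, T[0,1] = -(-2)/(4) = +0.5000; later rows by forward substitution.
  T[0,:] = [+0.0000, +0.5000, +1.2500]
  T[1,:] = [+0.0000, +0.3000, -0.2500]
  T[2,:] = [+0.0000, -0.3500, -1.3750]
|roots of det(T-λI)|: 1.4257, 0.3507, 0.0000.
ρ(T) = max|λ| = 1.4257; 1.4257 > 1, so it fails to converge.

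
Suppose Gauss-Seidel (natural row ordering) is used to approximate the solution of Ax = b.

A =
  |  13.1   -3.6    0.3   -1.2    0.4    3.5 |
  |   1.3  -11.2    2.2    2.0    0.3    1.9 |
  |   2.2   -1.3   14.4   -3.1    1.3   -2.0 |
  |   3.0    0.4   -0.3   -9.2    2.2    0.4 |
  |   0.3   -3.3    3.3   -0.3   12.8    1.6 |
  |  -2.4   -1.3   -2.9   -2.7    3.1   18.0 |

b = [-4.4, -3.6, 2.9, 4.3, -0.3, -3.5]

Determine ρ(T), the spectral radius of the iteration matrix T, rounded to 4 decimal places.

0.2300

Split A = D + L + U, D = diag(13.1, -11.2, 14.4, -9.2, 12.8, 18).
GS T = -(D+L)⁻¹U: row 0 first, T[0,3] = -(-1.2)/(13.1) = +0.0916; later rows by forward substitution.
  T[0,:] = [+0.0000  +0.2748  -0.0229  +0.0916  -0.0305  -0.2672]
  T[1,:] = [+0.0000  +0.0319  +0.1938  +0.1892  +0.0232  +0.1386]
  T[2,:] = [+0.0000  -0.0391  +0.0210  +0.2184  -0.0835  +0.1922]
  T[3,:] = [+0.0000  +0.0923  +0.0003  +0.0310  +0.2329  -0.0439]
  T[4,:] = [+0.0000  +0.0140  +0.0451  -0.0089  +0.0337  -0.1336]
  T[5,:] = [+0.0000  +0.0441  +0.0066  +0.0672  +0.0133  +0.0218]
|λ(T)| sorted: 0.2300, 0.1742, 0.1742, 0.0922, 0.0719, 0.0000.
spectral radius ρ = 0.2300; 0.2300 < 1: convergent.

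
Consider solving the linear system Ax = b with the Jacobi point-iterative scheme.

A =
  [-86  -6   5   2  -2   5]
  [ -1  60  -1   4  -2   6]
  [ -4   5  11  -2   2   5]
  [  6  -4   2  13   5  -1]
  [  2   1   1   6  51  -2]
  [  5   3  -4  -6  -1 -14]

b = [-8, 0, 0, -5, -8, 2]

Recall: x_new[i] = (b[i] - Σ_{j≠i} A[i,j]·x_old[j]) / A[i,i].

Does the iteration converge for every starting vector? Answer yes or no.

yes

Split A = D + L + U, D = diag(-86, 60, 11, 13, 51, -14).
T_J = -D⁻¹(L+U): T[0,4] = -(-2)/(-86) = -0.0233; T[0,0] = 0.
  T[0,:] = [+0.0000 -0.0698 +0.0581 +0.0233 -0.0233 +0.0581]
  T[1,:] = [+0.0167 +0.0000 +0.0167 -0.0667 +0.0333 -0.1000]
  T[2,:] = [+0.3636 -0.4545 +0.0000 +0.1818 -0.1818 -0.4545]
  T[3,:] = [-0.4615 +0.3077 -0.1538 +0.0000 -0.3846 +0.0769]
  T[4,:] = [-0.0392 -0.0196 -0.0196 -0.1176 +0.0000 +0.0392]
  T[5,:] = [+0.3571 +0.2143 -0.2857 -0.4286 -0.0714 +0.0000]
|roots of det(T-λI)|: 0.4322, 0.3146, 0.3146, 0.2516, 0.2037, 0.0828.
spectral radius ρ = 0.4322; 0.4322 < 1 ⇒ converges.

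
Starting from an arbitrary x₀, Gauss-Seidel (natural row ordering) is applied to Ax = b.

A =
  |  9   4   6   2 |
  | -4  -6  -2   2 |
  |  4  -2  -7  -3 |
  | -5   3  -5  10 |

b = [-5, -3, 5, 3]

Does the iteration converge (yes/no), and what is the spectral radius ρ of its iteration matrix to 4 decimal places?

Diagonal D = diag(9, -6, -7, 10); L, U strict lower/upper.
GS T = -(D+L)⁻¹U: row 0 first, T[0,1] = -(4)/(9) = -0.4444; later rows by forward substitution.
  T[0,:] = [+0.0000, -0.4444, -0.6667, -0.2222]
  T[1,:] = [+0.0000, +0.2963, +0.1111, +0.4815]
  T[2,:] = [+0.0000, -0.3386, -0.4127, -0.6931]
  T[3,:] = [+0.0000, -0.4804, -0.5730, -0.6021]
|roots of det(T-λI)|: 0.9450, 0.1833, 0.1833, 0.0000.
spectral radius ρ = 0.9450; 0.9450 < 1 ⇒ converges.

yes, ρ = 0.9450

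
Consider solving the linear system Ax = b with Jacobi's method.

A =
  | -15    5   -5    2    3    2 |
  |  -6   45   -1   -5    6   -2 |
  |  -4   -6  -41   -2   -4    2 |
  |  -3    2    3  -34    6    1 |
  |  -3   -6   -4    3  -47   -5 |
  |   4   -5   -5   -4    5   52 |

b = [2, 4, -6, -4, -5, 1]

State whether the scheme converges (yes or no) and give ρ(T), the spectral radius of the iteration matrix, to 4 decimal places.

yes, ρ = 0.2673

Write A = D+L+U with D = diag(-15, 45, -41, -34, -47, 52).
Jacobi T = -D⁻¹(L+U): T[2,5] = -(2)/(-41) = +0.0488; T[2,2] = 0.
  T[0,:] = [+0.0000  +0.3333  -0.3333  +0.1333  +0.2000  +0.1333]
  T[1,:] = [+0.1333  +0.0000  +0.0222  +0.1111  -0.1333  +0.0444]
  T[2,:] = [-0.0976  -0.1463  +0.0000  -0.0488  -0.0976  +0.0488]
  T[3,:] = [-0.0882  +0.0588  +0.0882  +0.0000  +0.1765  +0.0294]
  T[4,:] = [-0.0638  -0.1277  -0.0851  +0.0638  +0.0000  -0.1064]
  T[5,:] = [-0.0769  +0.0962  +0.0962  +0.0769  -0.0962  +0.0000]
moduli |λ_i(T)| = 0.2673, 0.2245, 0.2245, 0.2114, 0.1823, 0.1823.
spectral radius ρ = 0.2673; 0.2673 < 1: convergent.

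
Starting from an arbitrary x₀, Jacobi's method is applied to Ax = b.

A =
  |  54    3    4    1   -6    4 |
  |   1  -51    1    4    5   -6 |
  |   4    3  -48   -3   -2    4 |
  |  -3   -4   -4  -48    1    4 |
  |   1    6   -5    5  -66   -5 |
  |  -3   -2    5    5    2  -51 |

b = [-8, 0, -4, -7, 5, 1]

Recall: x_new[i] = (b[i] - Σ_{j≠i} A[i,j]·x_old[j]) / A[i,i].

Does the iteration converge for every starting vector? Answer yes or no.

yes

Diagonal D = diag(54, -51, -48, -48, -66, -51); L, U strict lower/upper.
Jacobi: T = -D⁻¹(L+U), T[5,2] = -(5)/(-51) = +0.0980; T[5,5] = 0.
  T[0,:] = [+0.0000 -0.0556 -0.0741 -0.0185 +0.1111 -0.0741]
  T[1,:] = [+0.0196 +0.0000 +0.0196 +0.0784 +0.0980 -0.1176]
  T[2,:] = [+0.0833 +0.0625 +0.0000 -0.0625 -0.0417 +0.0833]
  T[3,:] = [-0.0625 -0.0833 -0.0833 +0.0000 +0.0208 +0.0833]
  T[4,:] = [+0.0152 +0.0909 -0.0758 +0.0758 +0.0000 -0.0758]
  T[5,:] = [-0.0588 -0.0392 +0.0980 +0.0980 +0.0392 +0.0000]
|λ(T)| sorted: 0.2025, 0.1218, 0.1176, 0.1176, 0.0511, 0.0424.
ρ = 0.2025; 0.2025 < 1: convergent.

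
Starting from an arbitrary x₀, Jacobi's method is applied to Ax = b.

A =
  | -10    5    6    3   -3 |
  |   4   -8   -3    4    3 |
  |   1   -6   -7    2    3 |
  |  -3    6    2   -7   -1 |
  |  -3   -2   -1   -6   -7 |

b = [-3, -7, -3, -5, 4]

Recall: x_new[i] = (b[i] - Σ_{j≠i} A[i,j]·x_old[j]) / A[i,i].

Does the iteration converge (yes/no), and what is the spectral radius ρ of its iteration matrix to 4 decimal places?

Write A = D+L+U with D = diag(-10, -8, -7, -7, -7).
Jacobi T = -D⁻¹(L+U): T[2,3] = -(2)/(-7) = +0.2857; T[2,2] = 0.
  T[0,:] = [+0.0000  +0.5000  +0.6000  +0.3000  -0.3000]
  T[1,:] = [+0.5000  +0.0000  -0.3750  +0.5000  +0.3750]
  T[2,:] = [+0.1429  -0.8571  +0.0000  +0.2857  +0.4286]
  T[3,:] = [-0.4286  +0.8571  +0.2857  +0.0000  -0.1429]
  T[4,:] = [-0.4286  -0.2857  -0.1429  -0.8571  +0.0000]
|eigenvalues of T|: 1.4388, 0.6414, 0.5839, 0.5839, 0.1483.
ρ(T) = max|λ| = 1.4388; 1.4388 > 1, so it fails to converge.

no, ρ = 1.4388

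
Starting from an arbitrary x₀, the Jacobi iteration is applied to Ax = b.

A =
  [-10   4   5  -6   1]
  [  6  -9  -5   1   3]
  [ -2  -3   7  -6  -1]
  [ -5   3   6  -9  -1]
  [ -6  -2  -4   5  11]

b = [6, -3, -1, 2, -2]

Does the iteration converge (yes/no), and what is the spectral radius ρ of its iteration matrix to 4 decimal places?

no, ρ = 1.2796

A = D + L + U where D = diag(-10, -9, 7, -9, 11).
Jacobi T = -D⁻¹(L+U): T[2,3] = -(-6)/(7) = +0.8571; T[2,2] = 0.
  T[0,:] = [+0.0000 +0.4000 +0.5000 -0.6000 +0.1000]
  T[1,:] = [+0.6667 +0.0000 -0.5556 +0.1111 +0.3333]
  T[2,:] = [+0.2857 +0.4286 +0.0000 +0.8571 +0.1429]
  T[3,:] = [-0.5556 +0.3333 +0.6667 +0.0000 -0.1111]
  T[4,:] = [+0.5455 +0.1818 +0.3636 -0.4545 +0.0000]
|λ(T)| sorted: 1.2796, 0.7335, 0.7335, 0.1443, 0.1443.
ρ = 1.2796; 1.2796 > 1 ⇒ diverges.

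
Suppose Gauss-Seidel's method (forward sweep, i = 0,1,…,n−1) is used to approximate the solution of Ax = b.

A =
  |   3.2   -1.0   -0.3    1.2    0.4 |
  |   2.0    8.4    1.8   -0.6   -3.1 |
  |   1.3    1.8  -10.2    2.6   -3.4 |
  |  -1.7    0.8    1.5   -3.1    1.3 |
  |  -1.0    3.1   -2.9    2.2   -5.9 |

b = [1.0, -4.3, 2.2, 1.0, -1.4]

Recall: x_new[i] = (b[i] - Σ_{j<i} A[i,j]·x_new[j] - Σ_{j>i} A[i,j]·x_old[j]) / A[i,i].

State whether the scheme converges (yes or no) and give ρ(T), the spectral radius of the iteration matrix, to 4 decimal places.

yes, ρ = 0.5863

Split A = D + L + U, D = diag(3.2, 8.4, -10.2, -3.1, -5.9).
Gauss-Seidel: T = -(D+L)⁻¹U, row 0 first, T[0,3] = -(1.2)/(3.2) = -0.3750; later rows by forward substitution.
  T[0,:] = [+0.0000  +0.3125  +0.0938  -0.3750  -0.1250]
  T[1,:] = [+0.0000  -0.0744  -0.2366  +0.1607  +0.3988]
  T[2,:] = [+0.0000  +0.0267  -0.0298  +0.2355  -0.2789]
  T[3,:] = [+0.0000  -0.1777  -0.1269  +0.3611  +0.4559]
  T[4,:] = [+0.0000  -0.1714  -0.1729  +0.1669  +0.5378]
|eigenvalues of T|: 0.5863, 0.2125, 0.1008, 0.0966, 0.0000.
ρ = 0.5863; 0.5863 < 1: convergent.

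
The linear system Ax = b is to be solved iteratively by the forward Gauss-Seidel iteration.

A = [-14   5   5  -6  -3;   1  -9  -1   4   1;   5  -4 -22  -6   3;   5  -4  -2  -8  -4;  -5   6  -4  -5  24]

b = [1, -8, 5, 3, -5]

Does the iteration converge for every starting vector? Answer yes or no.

yes

Let D = diag(-14, -9, -22, -8, 24); L, U the strict triangles.
GS T = -(D+L)⁻¹U: row 0 first, T[0,3] = -(-6)/(-14) = -0.4286; later rows by forward substitution.
  T[0,:] = [+0.0000  +0.3571  +0.3571  -0.4286  -0.2143]
  T[1,:] = [+0.0000  +0.0397  -0.0714  +0.3968  +0.0873]
  T[2,:] = [+0.0000  +0.0740  +0.0942  -0.4423  +0.0718]
  T[3,:] = [+0.0000  +0.1849  +0.2354  -0.3557  -0.6955]
  T[4,:] = [+0.0000  +0.1153  +0.1570  -0.3363  -0.1994]
|roots of det(T-λI)|: 0.7361, 0.2298, 0.1346, 0.0495, 0.0000.
spectral radius ρ = 0.7361; 0.7361 < 1: convergent.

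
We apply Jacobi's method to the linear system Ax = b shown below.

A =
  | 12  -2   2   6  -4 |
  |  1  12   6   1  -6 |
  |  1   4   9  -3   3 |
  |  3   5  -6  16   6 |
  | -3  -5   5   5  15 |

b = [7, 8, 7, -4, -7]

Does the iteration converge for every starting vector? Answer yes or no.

A = D + L + U where D = diag(12, 12, 9, 16, 15).
Jacobi T = -D⁻¹(L+U): T[1,3] = -(1)/(12) = -0.0833; T[1,1] = 0.
  T[0,:] = [+0.0000, +0.1667, -0.1667, -0.5000, +0.3333]
  T[1,:] = [-0.0833, +0.0000, -0.5000, -0.0833, +0.5000]
  T[2,:] = [-0.1111, -0.4444, +0.0000, +0.3333, -0.3333]
  T[3,:] = [-0.1875, -0.3125, +0.3750, +0.0000, -0.3750]
  T[4,:] = [+0.2000, +0.3333, -0.3333, -0.3333, +0.0000]
|eigenvalues of T|: 1.1667, 0.4978, 0.4084, 0.3207, 0.0603.
ρ = 1.1667; 1.1667 > 1 ⇒ diverges.

no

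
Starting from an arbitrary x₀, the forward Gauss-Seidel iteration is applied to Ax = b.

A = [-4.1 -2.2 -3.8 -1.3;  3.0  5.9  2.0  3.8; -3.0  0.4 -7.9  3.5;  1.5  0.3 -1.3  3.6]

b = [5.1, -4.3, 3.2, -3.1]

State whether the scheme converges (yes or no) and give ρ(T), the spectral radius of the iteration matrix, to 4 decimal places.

A = D + L + U where D = diag(-4.1, 5.9, -7.9, 3.6).
GS T = -(D+L)⁻¹U: row 0 first, T[0,3] = -(-1.3)/(-4.1) = -0.3171; later rows by forward substitution.
  T[0,:] = [+0.0000  -0.5366  -0.9268  -0.3171]
  T[1,:] = [+0.0000  +0.2728  +0.1323  -0.4828]
  T[2,:] = [+0.0000  +0.2176  +0.3587  +0.5390]
  T[3,:] = [+0.0000  +0.2794  +0.5047  +0.3670]
|eigenvalues of T|: 0.6915, 0.4220, 0.1151, 0.0000.
ρ = 0.6915; 0.6915 < 1: convergent.

yes, ρ = 0.6915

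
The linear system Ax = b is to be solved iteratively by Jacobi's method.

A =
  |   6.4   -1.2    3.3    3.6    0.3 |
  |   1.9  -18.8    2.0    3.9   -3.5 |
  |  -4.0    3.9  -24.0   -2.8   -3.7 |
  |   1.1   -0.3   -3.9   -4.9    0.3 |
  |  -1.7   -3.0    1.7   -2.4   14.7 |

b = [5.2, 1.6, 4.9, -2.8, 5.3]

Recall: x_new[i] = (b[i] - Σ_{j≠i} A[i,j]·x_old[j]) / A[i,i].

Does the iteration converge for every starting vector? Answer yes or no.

Write A = D+L+U with D = diag(6.4, -18.8, -24, -4.9, 14.7).
T_J = -D⁻¹(L+U): T[2,0] = -(-4)/(-24) = -0.1667; T[2,2] = 0.
  T[0,:] = [+0.0000  +0.1875  -0.5156  -0.5625  -0.0469]
  T[1,:] = [+0.1011  +0.0000  +0.1064  +0.2074  -0.1862]
  T[2,:] = [-0.1667  +0.1625  +0.0000  -0.1167  -0.1542]
  T[3,:] = [+0.2245  -0.0612  -0.7959  +0.0000  +0.0612]
  T[4,:] = [+0.1156  +0.2041  -0.1156  +0.1633  +0.0000]
eigenvalue magnitudes: 0.5204, 0.3284, 0.3284, 0.2942, 0.2942.
ρ(T) = max|λ| = 0.5204; 0.5204 < 1, so it converges for any x₀.

yes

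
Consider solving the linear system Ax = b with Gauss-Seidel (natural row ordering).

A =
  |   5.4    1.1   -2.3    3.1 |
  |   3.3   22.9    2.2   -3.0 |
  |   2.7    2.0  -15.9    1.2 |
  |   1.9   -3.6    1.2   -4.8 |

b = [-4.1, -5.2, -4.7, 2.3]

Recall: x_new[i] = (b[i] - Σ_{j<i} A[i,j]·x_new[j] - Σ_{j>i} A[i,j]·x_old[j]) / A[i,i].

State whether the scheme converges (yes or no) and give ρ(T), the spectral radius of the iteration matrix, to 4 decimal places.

A = D + L + U where D = diag(5.4, 22.9, -15.9, -4.8).
GS T = -(D+L)⁻¹U: row 0 first, T[0,3] = -(3.1)/(5.4) = -0.5741; later rows by forward substitution.
  T[0,:] = [+0.0000 -0.2037 +0.4259 -0.5741]
  T[1,:] = [+0.0000 +0.0294 -0.1574 +0.2137]
  T[2,:] = [+0.0000 -0.0309 +0.0525 +0.0049]
  T[3,:] = [+0.0000 -0.1104 +0.2998 -0.3863]
eigenvalue magnitudes: 0.3373, 0.0612, 0.0283, 0.0000.
ρ(T) = max|λ| = 0.3373; 0.3373 < 1: convergent.

yes, ρ = 0.3373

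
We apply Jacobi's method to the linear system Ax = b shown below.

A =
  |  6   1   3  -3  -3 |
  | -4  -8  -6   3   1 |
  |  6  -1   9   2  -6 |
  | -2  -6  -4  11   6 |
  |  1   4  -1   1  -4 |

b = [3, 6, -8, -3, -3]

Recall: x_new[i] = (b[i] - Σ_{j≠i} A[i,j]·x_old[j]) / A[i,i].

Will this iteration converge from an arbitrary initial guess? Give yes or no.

Let D = diag(6, -8, 9, 11, -4); L, U the strict triangles.
Jacobi T = -D⁻¹(L+U): T[3,0] = -(-2)/(11) = +0.1818; T[3,3] = 0.
  T[0,:] = [+0.0000  -0.1667  -0.5000  +0.5000  +0.5000]
  T[1,:] = [-0.5000  +0.0000  -0.7500  +0.3750  +0.1250]
  T[2,:] = [-0.6667  +0.1111  +0.0000  -0.2222  +0.6667]
  T[3,:] = [+0.1818  +0.5455  +0.3636  +0.0000  -0.5455]
  T[4,:] = [+0.2500  +1.0000  -0.2500  +0.2500  +0.0000]
eigenvalue magnitudes: 1.3254, 0.8166, 0.8166, 0.4009, 0.4009.
ρ(T) = max|λ| = 1.3254; 1.3254 > 1: divergent.

no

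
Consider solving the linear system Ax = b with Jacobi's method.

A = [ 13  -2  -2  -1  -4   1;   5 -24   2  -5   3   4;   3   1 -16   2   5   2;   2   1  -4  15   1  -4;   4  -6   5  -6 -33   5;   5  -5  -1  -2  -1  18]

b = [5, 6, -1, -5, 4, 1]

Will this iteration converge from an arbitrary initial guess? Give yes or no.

Split A = D + L + U, D = diag(13, -24, -16, 15, -33, 18).
Jacobi: T = -D⁻¹(L+U), T[4,1] = -(-6)/(-33) = -0.1818; T[4,4] = 0.
  T[0,:] = [+0.0000 +0.1538 +0.1538 +0.0769 +0.3077 -0.0769]
  T[1,:] = [+0.2083 +0.0000 +0.0833 -0.2083 +0.1250 +0.1667]
  T[2,:] = [+0.1875 +0.0625 +0.0000 +0.1250 +0.3125 +0.1250]
  T[3,:] = [-0.1333 -0.0667 +0.2667 +0.0000 -0.0667 +0.2667]
  T[4,:] = [+0.1212 -0.1818 +0.1515 -0.1818 +0.0000 +0.1515]
  T[5,:] = [-0.2778 +0.2778 +0.0556 +0.1111 +0.0556 +0.0000]
|λ(T)| sorted: 0.5450, 0.3683, 0.2851, 0.2402, 0.2402, 0.0381.
spectral radius ρ = 0.5450; 0.5450 < 1: convergent.

yes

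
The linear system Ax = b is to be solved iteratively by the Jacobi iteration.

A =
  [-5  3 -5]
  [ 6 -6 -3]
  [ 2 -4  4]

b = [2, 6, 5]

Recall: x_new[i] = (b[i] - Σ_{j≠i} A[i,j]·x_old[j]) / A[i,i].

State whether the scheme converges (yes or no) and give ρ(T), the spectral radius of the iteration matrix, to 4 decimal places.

Split A = D + L + U, D = diag(-5, -6, 4).
Jacobi T = -D⁻¹(L+U): T[0,1] = -(3)/(-5) = +0.6000; T[0,0] = 0.
  T[0,:] = [+0.0000, +0.6000, -1.0000]
  T[1,:] = [+1.0000, +0.0000, -0.5000]
  T[2,:] = [-0.5000, +1.0000, +0.0000]
eigenvalue magnitudes: 1.1556, 0.8576, 0.8576.
spectral radius ρ = 1.1556; 1.1556 > 1, so it fails to converge.

no, ρ = 1.1556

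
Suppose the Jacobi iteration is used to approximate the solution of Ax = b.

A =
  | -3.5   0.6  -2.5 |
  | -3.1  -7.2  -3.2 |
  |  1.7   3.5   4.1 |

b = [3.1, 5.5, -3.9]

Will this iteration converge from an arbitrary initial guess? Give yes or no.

yes

Diagonal D = diag(-3.5, -7.2, 4.1); L, U strict lower/upper.
Jacobi T = -D⁻¹(L+U): T[0,2] = -(-2.5)/(-3.5) = -0.7143; T[0,0] = 0.
  T[0,:] = [+0.0000 +0.1714 -0.7143]
  T[1,:] = [-0.4306 +0.0000 -0.4444]
  T[2,:] = [-0.4146 -0.8537 +0.0000]
|λ(T)| sorted: 0.9230, 0.5002, 0.5002.
ρ(T) = max|λ| = 0.9230; 0.9230 < 1: convergent.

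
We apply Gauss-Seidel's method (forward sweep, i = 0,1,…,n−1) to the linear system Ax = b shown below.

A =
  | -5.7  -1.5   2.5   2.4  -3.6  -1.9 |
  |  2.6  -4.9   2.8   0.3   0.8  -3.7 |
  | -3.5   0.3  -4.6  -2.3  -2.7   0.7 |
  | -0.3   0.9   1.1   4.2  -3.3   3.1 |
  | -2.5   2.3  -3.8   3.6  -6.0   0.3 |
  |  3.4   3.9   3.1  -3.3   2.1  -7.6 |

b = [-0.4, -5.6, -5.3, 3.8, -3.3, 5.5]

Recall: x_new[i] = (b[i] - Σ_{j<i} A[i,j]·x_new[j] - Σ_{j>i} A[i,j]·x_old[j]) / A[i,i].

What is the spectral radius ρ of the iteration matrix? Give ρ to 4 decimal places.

A = D + L + U where D = diag(-5.7, -4.9, -4.6, 4.2, -6, -7.6).
Gauss-Seidel: T = -(D+L)⁻¹U, row 0 first, T[0,3] = -(2.4)/(-5.7) = +0.4211; later rows by forward substitution.
  T[0,:] = [+0.0000 -0.2632 +0.4386 +0.4211 -0.6316 -0.3333]
  T[1,:] = [+0.0000 -0.1396 +0.8042 +0.2846 -0.1719 -0.9320]
  T[2,:] = [+0.0000 +0.1911 -0.2813 -0.8018 -0.1176 +0.3450]
  T[3,:] = [+0.0000 -0.0389 -0.0673 +0.1791 +0.8082 -0.6526]
  T[4,:] = [+0.0000 -0.0883 +0.2633 +0.5489 +0.7567 -0.7784]
  T[5,:] = [+0.0000 -0.1189 +0.5961 +0.0813 -0.5606 -0.4184]
|roots of det(T-λI)|: 1.4445, 1.1018, 0.4391, 0.1825, 0.0104, 0.0000.
spectral radius ρ = 1.4445; 1.4445 > 1 ⇒ diverges.

1.4445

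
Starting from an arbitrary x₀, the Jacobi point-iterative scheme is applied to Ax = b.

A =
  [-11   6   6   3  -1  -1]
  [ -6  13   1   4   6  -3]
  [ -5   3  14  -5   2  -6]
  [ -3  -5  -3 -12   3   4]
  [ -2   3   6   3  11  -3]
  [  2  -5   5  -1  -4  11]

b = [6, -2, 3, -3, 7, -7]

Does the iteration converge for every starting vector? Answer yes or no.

no

Let D = diag(-11, 13, 14, -12, 11, 11); L, U the strict triangles.
Jacobi: T = -D⁻¹(L+U), T[5,1] = -(-5)/(11) = +0.4545; T[5,5] = 0.
  T[0,:] = [+0.0000 +0.5455 +0.5455 +0.2727 -0.0909 -0.0909]
  T[1,:] = [+0.4615 +0.0000 -0.0769 -0.3077 -0.4615 +0.2308]
  T[2,:] = [+0.3571 -0.2143 +0.0000 +0.3571 -0.1429 +0.4286]
  T[3,:] = [-0.2500 -0.4167 -0.2500 +0.0000 +0.2500 +0.3333]
  T[4,:] = [+0.1818 -0.2727 -0.5455 -0.2727 +0.0000 +0.2727]
  T[5,:] = [-0.1818 +0.4545 -0.4545 +0.0909 +0.3636 +0.0000]
|eigenvalues of T|: 1.1243, 0.7428, 0.7428, 0.5116, 0.2741, 0.0389.
spectral radius ρ = 1.1243; 1.1243 > 1: divergent.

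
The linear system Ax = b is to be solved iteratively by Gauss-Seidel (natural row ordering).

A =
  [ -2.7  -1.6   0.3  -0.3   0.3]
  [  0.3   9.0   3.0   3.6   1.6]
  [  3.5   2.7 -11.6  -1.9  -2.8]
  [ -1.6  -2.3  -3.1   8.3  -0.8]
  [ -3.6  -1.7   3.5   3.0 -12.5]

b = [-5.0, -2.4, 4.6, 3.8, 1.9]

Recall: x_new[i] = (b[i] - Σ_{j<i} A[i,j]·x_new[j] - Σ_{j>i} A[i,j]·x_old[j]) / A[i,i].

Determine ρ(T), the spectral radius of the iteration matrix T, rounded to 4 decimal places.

Let D = diag(-2.7, 9, -11.6, 8.3, -12.5); L, U the strict triangles.
Gauss-Seidel: T = -(D+L)⁻¹U, row 0 first, T[0,1] = -(-1.6)/(-2.7) = -0.5926; later rows by forward substitution.
  T[0,:] = [+0.0000 -0.5926 +0.1111 -0.1111 +0.1111]
  T[1,:] = [+0.0000 +0.0198 -0.3370 -0.3963 -0.1815]
  T[2,:] = [+0.0000 -0.1742 -0.0449 -0.2896 -0.2501]
  T[3,:] = [+0.0000 -0.1738 -0.0888 -0.2394 -0.0259]
  T[4,:] = [+0.0000 +0.0775 -0.0200 -0.0526 -0.0836]
|λ(T)| sorted: 0.5467, 0.2604, 0.0794, 0.0794, 0.0000.
ρ = 0.5467; 0.5467 < 1: convergent.

0.5467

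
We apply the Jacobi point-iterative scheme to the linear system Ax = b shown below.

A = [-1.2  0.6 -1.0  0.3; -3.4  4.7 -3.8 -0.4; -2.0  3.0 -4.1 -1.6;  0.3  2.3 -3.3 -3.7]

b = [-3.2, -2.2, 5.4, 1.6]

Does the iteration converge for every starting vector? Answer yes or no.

A = D + L + U where D = diag(-1.2, 4.7, -4.1, -3.7).
Jacobi T = -D⁻¹(L+U): T[2,3] = -(-1.6)/(-4.1) = -0.3902; T[2,2] = 0.
  T[0,:] = [+0.0000  +0.5000  -0.8333  +0.2500]
  T[1,:] = [+0.7234  +0.0000  +0.8085  +0.0851]
  T[2,:] = [-0.4878  +0.7317  +0.0000  -0.3902]
  T[3,:] = [+0.0811  +0.6216  -0.8919  +0.0000]
moduli |λ_i(T)| = 1.4592, 0.9422, 0.7120, 0.1951.
ρ = 1.4592; 1.4592 > 1: divergent.

no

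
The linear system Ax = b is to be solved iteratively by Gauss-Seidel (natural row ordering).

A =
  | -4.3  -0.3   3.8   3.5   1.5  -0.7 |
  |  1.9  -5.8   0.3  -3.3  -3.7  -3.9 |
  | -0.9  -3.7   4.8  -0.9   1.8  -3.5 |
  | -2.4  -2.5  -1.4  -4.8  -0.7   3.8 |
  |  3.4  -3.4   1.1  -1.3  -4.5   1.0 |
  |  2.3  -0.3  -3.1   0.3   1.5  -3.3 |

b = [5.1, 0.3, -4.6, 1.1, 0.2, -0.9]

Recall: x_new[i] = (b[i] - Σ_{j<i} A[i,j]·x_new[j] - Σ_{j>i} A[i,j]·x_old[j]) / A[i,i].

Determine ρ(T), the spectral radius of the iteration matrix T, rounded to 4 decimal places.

1.6252

A = D + L + U where D = diag(-4.3, -5.8, 4.8, -4.8, -4.5, -3.3).
GS T = -(D+L)⁻¹U: row 0 first, T[0,4] = -(1.5)/(-4.3) = +0.3488; later rows by forward substitution.
  T[0,:] = [+0.0000  -0.0698  +0.8837  +0.8140  +0.3488  -0.1628]
  T[1,:] = [+0.0000  -0.0229  +0.3412  -0.3023  -0.5237  -0.7257]
  T[2,:] = [+0.0000  -0.0307  +0.4287  +0.1071  -0.7132  +0.1392]
  T[3,:] = [+0.0000  +0.0557  -0.7446  -0.2807  +0.1605  +1.2104]
  T[4,:] = [+0.0000  -0.0591  +0.7298  +0.9507  +0.4385  +0.3319]
  T[5,:] = [+0.0000  -0.0395  +0.4462  +0.9008  +1.1747  +0.0826]
|λ(T)| sorted: 1.6252, 0.7054, 0.7054, 0.0537, 0.0004, 0.0000.
ρ(T) = max|λ| = 1.6252; 1.6252 > 1: divergent.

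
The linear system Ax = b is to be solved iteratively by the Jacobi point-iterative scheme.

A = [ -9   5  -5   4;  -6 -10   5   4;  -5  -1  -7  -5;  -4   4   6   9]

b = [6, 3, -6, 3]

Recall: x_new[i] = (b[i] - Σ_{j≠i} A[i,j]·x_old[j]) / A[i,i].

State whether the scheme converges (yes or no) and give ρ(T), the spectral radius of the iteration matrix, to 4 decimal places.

Split A = D + L + U, D = diag(-9, -10, -7, 9).
Jacobi T = -D⁻¹(L+U): T[3,0] = -(-4)/(9) = +0.4444; T[3,3] = 0.
  T[0,:] = [+0.0000  +0.5556  -0.5556  +0.4444]
  T[1,:] = [-0.6000  +0.0000  +0.5000  +0.4000]
  T[2,:] = [-0.7143  -0.1429  +0.0000  -0.7143]
  T[3,:] = [+0.4444  -0.4444  -0.6667  +0.0000]
|roots of det(T-λI)|: 1.1412, 0.7273, 0.7165, 0.7165.
ρ = 1.1412; 1.1412 > 1: divergent.

no, ρ = 1.1412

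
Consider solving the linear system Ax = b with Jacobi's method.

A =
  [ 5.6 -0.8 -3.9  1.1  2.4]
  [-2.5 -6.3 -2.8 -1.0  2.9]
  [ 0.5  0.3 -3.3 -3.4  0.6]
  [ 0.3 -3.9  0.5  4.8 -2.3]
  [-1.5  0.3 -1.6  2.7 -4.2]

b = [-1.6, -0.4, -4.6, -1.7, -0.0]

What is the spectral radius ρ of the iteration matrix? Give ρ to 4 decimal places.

1.2435

Split A = D + L + U, D = diag(5.6, -6.3, -3.3, 4.8, -4.2).
Jacobi T = -D⁻¹(L+U): T[1,3] = -(-1)/(-6.3) = -0.1587; T[1,1] = 0.
  T[0,:] = [+0.0000  +0.1429  +0.6964  -0.1964  -0.4286]
  T[1,:] = [-0.3968  +0.0000  -0.4444  -0.1587  +0.4603]
  T[2,:] = [+0.1515  +0.0909  +0.0000  -1.0303  +0.1818]
  T[3,:] = [-0.0625  +0.8125  -0.1042  +0.0000  +0.4792]
  T[4,:] = [-0.3571  +0.0714  -0.3810  +0.6429  +0.0000]
|roots of det(T-λI)|: 1.2435, 0.8099, 0.8099, 0.5812, 0.1636.
spectral radius ρ = 1.2435; 1.2435 > 1 ⇒ diverges.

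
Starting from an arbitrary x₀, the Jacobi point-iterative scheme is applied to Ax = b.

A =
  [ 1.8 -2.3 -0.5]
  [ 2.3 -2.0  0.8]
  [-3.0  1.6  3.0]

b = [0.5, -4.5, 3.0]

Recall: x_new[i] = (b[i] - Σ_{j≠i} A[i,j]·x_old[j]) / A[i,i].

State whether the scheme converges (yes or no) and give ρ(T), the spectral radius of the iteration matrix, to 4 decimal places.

no, ρ = 1.3374

Write A = D+L+U with D = diag(1.8, -2, 3).
Jacobi: T = -D⁻¹(L+U), T[1,0] = -(2.3)/(-2) = +1.1500; T[1,1] = 0.
  T[0,:] = [+0.0000 +1.2778 +0.2778]
  T[1,:] = [+1.1500 +0.0000 +0.4000]
  T[2,:] = [+1.0000 -0.5333 +0.0000]
moduli |λ_i(T)| = 1.3374, 1.1073, 0.2301.
spectral radius ρ = 1.3374; 1.3374 > 1, so it fails to converge.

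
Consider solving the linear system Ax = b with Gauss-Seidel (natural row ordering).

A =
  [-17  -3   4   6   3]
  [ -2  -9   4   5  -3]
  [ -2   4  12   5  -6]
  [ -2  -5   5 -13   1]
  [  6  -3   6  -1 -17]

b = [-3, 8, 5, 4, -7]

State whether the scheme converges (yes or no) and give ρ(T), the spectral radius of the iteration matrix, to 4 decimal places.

yes, ρ = 0.6152

Diagonal D = diag(-17, -9, 12, -13, -17); L, U strict lower/upper.
T_GS = -(D+L)⁻¹U: row 0 first, T[0,4] = -(3)/(-17) = +0.1765; later rows by forward substitution.
  T[0,:] = [+0.0000 -0.1765 +0.2353 +0.3529 +0.1765]
  T[1,:] = [+0.0000 +0.0392 +0.3922 +0.4771 -0.3725]
  T[2,:] = [+0.0000 -0.0425 -0.0915 -0.5169 +0.6536]
  T[3,:] = [+0.0000 -0.0043 -0.2222 -0.4366 +0.4444]
  T[4,:] = [+0.0000 -0.0839 -0.0054 -0.1164 +0.3326]
eigenvalue magnitudes: 0.6152, 0.2357, 0.2357, 0.0260, 0.0000.
ρ(T) = max|λ| = 0.6152; 0.6152 < 1 ⇒ converges.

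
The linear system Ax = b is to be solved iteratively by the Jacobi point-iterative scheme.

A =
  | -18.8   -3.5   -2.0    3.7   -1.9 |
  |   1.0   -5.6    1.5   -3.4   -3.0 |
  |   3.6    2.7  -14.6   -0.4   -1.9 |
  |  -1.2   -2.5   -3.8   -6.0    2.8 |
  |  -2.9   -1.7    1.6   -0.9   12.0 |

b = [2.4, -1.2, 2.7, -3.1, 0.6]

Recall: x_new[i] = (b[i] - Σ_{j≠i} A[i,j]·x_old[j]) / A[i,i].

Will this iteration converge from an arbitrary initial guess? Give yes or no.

Write A = D+L+U with D = diag(-18.8, -5.6, -14.6, -6, 12).
Jacobi T = -D⁻¹(L+U): T[2,0] = -(3.6)/(-14.6) = +0.2466; T[2,2] = 0.
  T[0,:] = [+0.0000  -0.1862  -0.1064  +0.1968  -0.1011]
  T[1,:] = [+0.1786  +0.0000  +0.2679  -0.6071  -0.5357]
  T[2,:] = [+0.2466  +0.1849  +0.0000  -0.0274  -0.1301]
  T[3,:] = [-0.2000  -0.4167  -0.6333  +0.0000  +0.4667]
  T[4,:] = [+0.2417  +0.1417  -0.1333  +0.0750  +0.0000]
eigenvalue magnitudes: 0.5344, 0.3938, 0.2288, 0.2288, 0.0601.
ρ = 0.5344; 0.5344 < 1: convergent.

yes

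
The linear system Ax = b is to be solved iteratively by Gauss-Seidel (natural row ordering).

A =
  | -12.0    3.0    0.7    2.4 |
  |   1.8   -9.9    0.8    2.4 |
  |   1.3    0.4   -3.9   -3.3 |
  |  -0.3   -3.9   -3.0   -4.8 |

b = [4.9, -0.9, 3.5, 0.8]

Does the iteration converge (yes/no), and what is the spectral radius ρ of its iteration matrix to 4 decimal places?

Split A = D + L + U, D = diag(-12, -9.9, -3.9, -4.8).
Gauss-Seidel: T = -(D+L)⁻¹U, row 0 first, T[0,1] = -(3)/(-12) = +0.2500; later rows by forward substitution.
  T[0,:] = [+0.0000  +0.2500  +0.0583  +0.2000]
  T[1,:] = [+0.0000  +0.0455  +0.0914  +0.2788]
  T[2,:] = [+0.0000  +0.0880  +0.0288  -0.7509]
  T[3,:] = [+0.0000  -0.1076  -0.0959  +0.2303]
|roots of det(T-λI)|: 0.3923, 0.0522, 0.0522, 0.0000.
spectral radius ρ = 0.3923; 0.3923 < 1, so it converges for any x₀.

yes, ρ = 0.3923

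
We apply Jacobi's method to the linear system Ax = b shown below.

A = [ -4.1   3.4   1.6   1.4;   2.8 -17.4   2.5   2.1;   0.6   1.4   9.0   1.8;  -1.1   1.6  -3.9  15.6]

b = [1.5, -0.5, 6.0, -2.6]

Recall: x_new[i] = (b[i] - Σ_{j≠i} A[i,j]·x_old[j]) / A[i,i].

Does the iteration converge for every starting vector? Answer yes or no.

yes

Write A = D+L+U with D = diag(-4.1, -17.4, 9, 15.6).
Jacobi T = -D⁻¹(L+U): T[1,0] = -(2.8)/(-17.4) = +0.1609; T[1,1] = 0.
  T[0,:] = [+0.0000  +0.8293  +0.3902  +0.3415]
  T[1,:] = [+0.1609  +0.0000  +0.1437  +0.1207]
  T[2,:] = [-0.0667  -0.1556  +0.0000  -0.2000]
  T[3,:] = [+0.0705  -0.1026  +0.2500  +0.0000]
eigenvalue magnitudes: 0.3769, 0.2606, 0.2606, 0.0981.
ρ(T) = max|λ| = 0.3769; 0.3769 < 1: convergent.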